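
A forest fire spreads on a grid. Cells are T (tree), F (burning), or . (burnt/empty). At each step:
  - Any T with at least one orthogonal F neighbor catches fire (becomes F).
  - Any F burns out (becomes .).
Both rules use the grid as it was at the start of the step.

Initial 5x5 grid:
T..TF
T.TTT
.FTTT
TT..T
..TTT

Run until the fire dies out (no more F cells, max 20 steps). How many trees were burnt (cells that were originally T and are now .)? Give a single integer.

Step 1: +4 fires, +2 burnt (F count now 4)
Step 2: +5 fires, +4 burnt (F count now 5)
Step 3: +1 fires, +5 burnt (F count now 1)
Step 4: +1 fires, +1 burnt (F count now 1)
Step 5: +1 fires, +1 burnt (F count now 1)
Step 6: +1 fires, +1 burnt (F count now 1)
Step 7: +0 fires, +1 burnt (F count now 0)
Fire out after step 7
Initially T: 15, now '.': 23
Total burnt (originally-T cells now '.'): 13

Answer: 13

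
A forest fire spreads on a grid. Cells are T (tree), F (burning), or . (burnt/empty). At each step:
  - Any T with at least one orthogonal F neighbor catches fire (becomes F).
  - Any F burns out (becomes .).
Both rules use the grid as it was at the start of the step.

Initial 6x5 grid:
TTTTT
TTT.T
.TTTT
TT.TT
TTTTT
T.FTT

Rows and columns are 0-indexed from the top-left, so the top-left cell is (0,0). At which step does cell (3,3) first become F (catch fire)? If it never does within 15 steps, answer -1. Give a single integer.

Step 1: cell (3,3)='T' (+2 fires, +1 burnt)
Step 2: cell (3,3)='T' (+3 fires, +2 burnt)
Step 3: cell (3,3)='F' (+4 fires, +3 burnt)
  -> target ignites at step 3
Step 4: cell (3,3)='.' (+5 fires, +4 burnt)
Step 5: cell (3,3)='.' (+3 fires, +5 burnt)
Step 6: cell (3,3)='.' (+4 fires, +3 burnt)
Step 7: cell (3,3)='.' (+3 fires, +4 burnt)
Step 8: cell (3,3)='.' (+1 fires, +3 burnt)
Step 9: cell (3,3)='.' (+0 fires, +1 burnt)
  fire out at step 9

3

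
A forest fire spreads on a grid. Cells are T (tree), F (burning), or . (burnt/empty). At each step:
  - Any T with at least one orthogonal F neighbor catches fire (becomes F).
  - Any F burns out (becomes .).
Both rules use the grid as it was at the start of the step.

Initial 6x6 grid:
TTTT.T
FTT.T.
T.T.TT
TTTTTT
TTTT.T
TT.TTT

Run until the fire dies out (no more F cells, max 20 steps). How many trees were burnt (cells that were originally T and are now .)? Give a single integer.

Step 1: +3 fires, +1 burnt (F count now 3)
Step 2: +3 fires, +3 burnt (F count now 3)
Step 3: +4 fires, +3 burnt (F count now 4)
Step 4: +4 fires, +4 burnt (F count now 4)
Step 5: +3 fires, +4 burnt (F count now 3)
Step 6: +2 fires, +3 burnt (F count now 2)
Step 7: +3 fires, +2 burnt (F count now 3)
Step 8: +4 fires, +3 burnt (F count now 4)
Step 9: +1 fires, +4 burnt (F count now 1)
Step 10: +0 fires, +1 burnt (F count now 0)
Fire out after step 10
Initially T: 28, now '.': 35
Total burnt (originally-T cells now '.'): 27

Answer: 27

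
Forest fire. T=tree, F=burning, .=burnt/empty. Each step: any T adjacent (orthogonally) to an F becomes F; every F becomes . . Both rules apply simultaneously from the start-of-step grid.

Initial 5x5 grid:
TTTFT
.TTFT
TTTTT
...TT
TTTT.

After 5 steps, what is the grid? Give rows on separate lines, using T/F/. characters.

Step 1: 5 trees catch fire, 2 burn out
  TTF.F
  .TF.F
  TTTFT
  ...TT
  TTTT.
Step 2: 5 trees catch fire, 5 burn out
  TF...
  .F...
  TTF.F
  ...FT
  TTTT.
Step 3: 4 trees catch fire, 5 burn out
  F....
  .....
  TF...
  ....F
  TTTF.
Step 4: 2 trees catch fire, 4 burn out
  .....
  .....
  F....
  .....
  TTF..
Step 5: 1 trees catch fire, 2 burn out
  .....
  .....
  .....
  .....
  TF...

.....
.....
.....
.....
TF...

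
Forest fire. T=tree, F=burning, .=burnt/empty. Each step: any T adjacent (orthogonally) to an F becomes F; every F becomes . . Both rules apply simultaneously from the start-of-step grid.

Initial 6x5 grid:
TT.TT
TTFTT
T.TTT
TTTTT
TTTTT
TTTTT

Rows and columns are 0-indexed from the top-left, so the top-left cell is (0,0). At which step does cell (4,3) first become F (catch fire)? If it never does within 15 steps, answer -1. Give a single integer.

Step 1: cell (4,3)='T' (+3 fires, +1 burnt)
Step 2: cell (4,3)='T' (+6 fires, +3 burnt)
Step 3: cell (4,3)='T' (+7 fires, +6 burnt)
Step 4: cell (4,3)='F' (+5 fires, +7 burnt)
  -> target ignites at step 4
Step 5: cell (4,3)='.' (+4 fires, +5 burnt)
Step 6: cell (4,3)='.' (+2 fires, +4 burnt)
Step 7: cell (4,3)='.' (+0 fires, +2 burnt)
  fire out at step 7

4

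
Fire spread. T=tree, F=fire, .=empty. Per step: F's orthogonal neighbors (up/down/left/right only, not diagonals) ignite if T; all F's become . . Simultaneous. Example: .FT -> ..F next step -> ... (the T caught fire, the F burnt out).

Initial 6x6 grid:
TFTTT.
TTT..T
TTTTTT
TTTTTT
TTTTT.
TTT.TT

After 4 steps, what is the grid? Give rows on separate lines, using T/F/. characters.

Step 1: 3 trees catch fire, 1 burn out
  F.FTT.
  TFT..T
  TTTTTT
  TTTTTT
  TTTTT.
  TTT.TT
Step 2: 4 trees catch fire, 3 burn out
  ...FT.
  F.F..T
  TFTTTT
  TTTTTT
  TTTTT.
  TTT.TT
Step 3: 4 trees catch fire, 4 burn out
  ....F.
  .....T
  F.FTTT
  TFTTTT
  TTTTT.
  TTT.TT
Step 4: 4 trees catch fire, 4 burn out
  ......
  .....T
  ...FTT
  F.FTTT
  TFTTT.
  TTT.TT

......
.....T
...FTT
F.FTTT
TFTTT.
TTT.TT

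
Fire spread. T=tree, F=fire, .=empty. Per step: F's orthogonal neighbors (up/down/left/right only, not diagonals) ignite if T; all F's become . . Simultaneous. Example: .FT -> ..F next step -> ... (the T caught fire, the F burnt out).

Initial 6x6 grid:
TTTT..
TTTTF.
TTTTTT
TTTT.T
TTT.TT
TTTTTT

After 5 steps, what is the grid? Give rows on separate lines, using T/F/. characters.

Step 1: 2 trees catch fire, 1 burn out
  TTTT..
  TTTF..
  TTTTFT
  TTTT.T
  TTT.TT
  TTTTTT
Step 2: 4 trees catch fire, 2 burn out
  TTTF..
  TTF...
  TTTF.F
  TTTT.T
  TTT.TT
  TTTTTT
Step 3: 5 trees catch fire, 4 burn out
  TTF...
  TF....
  TTF...
  TTTF.F
  TTT.TT
  TTTTTT
Step 4: 5 trees catch fire, 5 burn out
  TF....
  F.....
  TF....
  TTF...
  TTT.TF
  TTTTTT
Step 5: 6 trees catch fire, 5 burn out
  F.....
  ......
  F.....
  TF....
  TTF.F.
  TTTTTF

F.....
......
F.....
TF....
TTF.F.
TTTTTF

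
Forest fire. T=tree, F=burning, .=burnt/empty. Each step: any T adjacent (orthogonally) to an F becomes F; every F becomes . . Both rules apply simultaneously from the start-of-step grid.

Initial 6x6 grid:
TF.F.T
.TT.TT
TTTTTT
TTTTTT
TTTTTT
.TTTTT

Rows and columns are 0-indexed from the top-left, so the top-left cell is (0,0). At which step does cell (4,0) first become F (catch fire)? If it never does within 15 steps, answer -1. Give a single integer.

Step 1: cell (4,0)='T' (+2 fires, +2 burnt)
Step 2: cell (4,0)='T' (+2 fires, +2 burnt)
Step 3: cell (4,0)='T' (+3 fires, +2 burnt)
Step 4: cell (4,0)='T' (+4 fires, +3 burnt)
Step 5: cell (4,0)='F' (+5 fires, +4 burnt)
  -> target ignites at step 5
Step 6: cell (4,0)='.' (+5 fires, +5 burnt)
Step 7: cell (4,0)='.' (+4 fires, +5 burnt)
Step 8: cell (4,0)='.' (+3 fires, +4 burnt)
Step 9: cell (4,0)='.' (+1 fires, +3 burnt)
Step 10: cell (4,0)='.' (+0 fires, +1 burnt)
  fire out at step 10

5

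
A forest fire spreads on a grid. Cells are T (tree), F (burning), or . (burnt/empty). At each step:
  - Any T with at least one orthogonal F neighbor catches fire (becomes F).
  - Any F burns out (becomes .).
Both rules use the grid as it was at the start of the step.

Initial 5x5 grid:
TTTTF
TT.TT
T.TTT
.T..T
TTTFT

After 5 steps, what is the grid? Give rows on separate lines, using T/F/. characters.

Step 1: 4 trees catch fire, 2 burn out
  TTTF.
  TT.TF
  T.TTT
  .T..T
  TTF.F
Step 2: 5 trees catch fire, 4 burn out
  TTF..
  TT.F.
  T.TTF
  .T..F
  TF...
Step 3: 4 trees catch fire, 5 burn out
  TF...
  TT...
  T.TF.
  .F...
  F....
Step 4: 3 trees catch fire, 4 burn out
  F....
  TF...
  T.F..
  .....
  .....
Step 5: 1 trees catch fire, 3 burn out
  .....
  F....
  T....
  .....
  .....

.....
F....
T....
.....
.....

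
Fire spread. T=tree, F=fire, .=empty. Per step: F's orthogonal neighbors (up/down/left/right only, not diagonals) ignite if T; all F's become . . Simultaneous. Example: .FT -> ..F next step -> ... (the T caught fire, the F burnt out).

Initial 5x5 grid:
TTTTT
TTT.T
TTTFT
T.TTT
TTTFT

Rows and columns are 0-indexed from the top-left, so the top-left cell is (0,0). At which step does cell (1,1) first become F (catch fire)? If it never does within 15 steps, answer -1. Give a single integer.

Step 1: cell (1,1)='T' (+5 fires, +2 burnt)
Step 2: cell (1,1)='T' (+6 fires, +5 burnt)
Step 3: cell (1,1)='F' (+5 fires, +6 burnt)
  -> target ignites at step 3
Step 4: cell (1,1)='.' (+4 fires, +5 burnt)
Step 5: cell (1,1)='.' (+1 fires, +4 burnt)
Step 6: cell (1,1)='.' (+0 fires, +1 burnt)
  fire out at step 6

3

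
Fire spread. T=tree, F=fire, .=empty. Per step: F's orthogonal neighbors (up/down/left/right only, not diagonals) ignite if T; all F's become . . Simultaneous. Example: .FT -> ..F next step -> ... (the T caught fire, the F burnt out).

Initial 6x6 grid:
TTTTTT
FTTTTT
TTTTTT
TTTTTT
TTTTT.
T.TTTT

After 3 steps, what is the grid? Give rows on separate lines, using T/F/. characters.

Step 1: 3 trees catch fire, 1 burn out
  FTTTTT
  .FTTTT
  FTTTTT
  TTTTTT
  TTTTT.
  T.TTTT
Step 2: 4 trees catch fire, 3 burn out
  .FTTTT
  ..FTTT
  .FTTTT
  FTTTTT
  TTTTT.
  T.TTTT
Step 3: 5 trees catch fire, 4 burn out
  ..FTTT
  ...FTT
  ..FTTT
  .FTTTT
  FTTTT.
  T.TTTT

..FTTT
...FTT
..FTTT
.FTTTT
FTTTT.
T.TTTT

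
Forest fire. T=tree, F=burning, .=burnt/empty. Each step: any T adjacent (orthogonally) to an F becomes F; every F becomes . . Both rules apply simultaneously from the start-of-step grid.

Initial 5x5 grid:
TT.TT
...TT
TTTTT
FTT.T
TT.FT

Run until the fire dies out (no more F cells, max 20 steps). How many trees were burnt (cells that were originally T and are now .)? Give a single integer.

Step 1: +4 fires, +2 burnt (F count now 4)
Step 2: +4 fires, +4 burnt (F count now 4)
Step 3: +2 fires, +4 burnt (F count now 2)
Step 4: +2 fires, +2 burnt (F count now 2)
Step 5: +2 fires, +2 burnt (F count now 2)
Step 6: +1 fires, +2 burnt (F count now 1)
Step 7: +0 fires, +1 burnt (F count now 0)
Fire out after step 7
Initially T: 17, now '.': 23
Total burnt (originally-T cells now '.'): 15

Answer: 15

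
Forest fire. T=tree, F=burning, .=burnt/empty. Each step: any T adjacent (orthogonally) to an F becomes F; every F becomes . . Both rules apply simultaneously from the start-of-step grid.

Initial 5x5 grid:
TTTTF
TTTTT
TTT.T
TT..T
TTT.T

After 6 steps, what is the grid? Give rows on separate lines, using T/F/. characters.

Step 1: 2 trees catch fire, 1 burn out
  TTTF.
  TTTTF
  TTT.T
  TT..T
  TTT.T
Step 2: 3 trees catch fire, 2 burn out
  TTF..
  TTTF.
  TTT.F
  TT..T
  TTT.T
Step 3: 3 trees catch fire, 3 burn out
  TF...
  TTF..
  TTT..
  TT..F
  TTT.T
Step 4: 4 trees catch fire, 3 burn out
  F....
  TF...
  TTF..
  TT...
  TTT.F
Step 5: 2 trees catch fire, 4 burn out
  .....
  F....
  TF...
  TT...
  TTT..
Step 6: 2 trees catch fire, 2 burn out
  .....
  .....
  F....
  TF...
  TTT..

.....
.....
F....
TF...
TTT..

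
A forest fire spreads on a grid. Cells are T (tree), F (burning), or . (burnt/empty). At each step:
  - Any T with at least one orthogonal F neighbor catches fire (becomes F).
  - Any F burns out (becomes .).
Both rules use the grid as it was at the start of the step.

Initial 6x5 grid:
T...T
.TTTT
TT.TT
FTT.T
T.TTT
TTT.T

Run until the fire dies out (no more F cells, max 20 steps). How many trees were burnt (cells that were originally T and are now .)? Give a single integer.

Step 1: +3 fires, +1 burnt (F count now 3)
Step 2: +3 fires, +3 burnt (F count now 3)
Step 3: +3 fires, +3 burnt (F count now 3)
Step 4: +3 fires, +3 burnt (F count now 3)
Step 5: +2 fires, +3 burnt (F count now 2)
Step 6: +4 fires, +2 burnt (F count now 4)
Step 7: +2 fires, +4 burnt (F count now 2)
Step 8: +0 fires, +2 burnt (F count now 0)
Fire out after step 8
Initially T: 21, now '.': 29
Total burnt (originally-T cells now '.'): 20

Answer: 20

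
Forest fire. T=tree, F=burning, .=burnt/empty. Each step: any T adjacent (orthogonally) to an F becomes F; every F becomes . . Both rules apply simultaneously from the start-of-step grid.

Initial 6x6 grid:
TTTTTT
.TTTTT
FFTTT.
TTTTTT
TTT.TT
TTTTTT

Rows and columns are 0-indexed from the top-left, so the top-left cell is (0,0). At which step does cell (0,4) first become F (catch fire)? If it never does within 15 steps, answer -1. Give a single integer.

Step 1: cell (0,4)='T' (+4 fires, +2 burnt)
Step 2: cell (0,4)='T' (+6 fires, +4 burnt)
Step 3: cell (0,4)='T' (+8 fires, +6 burnt)
Step 4: cell (0,4)='T' (+4 fires, +8 burnt)
Step 5: cell (0,4)='F' (+5 fires, +4 burnt)
  -> target ignites at step 5
Step 6: cell (0,4)='.' (+3 fires, +5 burnt)
Step 7: cell (0,4)='.' (+1 fires, +3 burnt)
Step 8: cell (0,4)='.' (+0 fires, +1 burnt)
  fire out at step 8

5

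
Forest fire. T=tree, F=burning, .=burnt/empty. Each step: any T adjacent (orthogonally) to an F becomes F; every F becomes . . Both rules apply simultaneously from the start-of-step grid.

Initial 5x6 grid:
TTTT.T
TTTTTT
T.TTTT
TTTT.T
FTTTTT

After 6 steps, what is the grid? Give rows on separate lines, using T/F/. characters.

Step 1: 2 trees catch fire, 1 burn out
  TTTT.T
  TTTTTT
  T.TTTT
  FTTT.T
  .FTTTT
Step 2: 3 trees catch fire, 2 burn out
  TTTT.T
  TTTTTT
  F.TTTT
  .FTT.T
  ..FTTT
Step 3: 3 trees catch fire, 3 burn out
  TTTT.T
  FTTTTT
  ..TTTT
  ..FT.T
  ...FTT
Step 4: 5 trees catch fire, 3 burn out
  FTTT.T
  .FTTTT
  ..FTTT
  ...F.T
  ....FT
Step 5: 4 trees catch fire, 5 burn out
  .FTT.T
  ..FTTT
  ...FTT
  .....T
  .....F
Step 6: 4 trees catch fire, 4 burn out
  ..FT.T
  ...FTT
  ....FT
  .....F
  ......

..FT.T
...FTT
....FT
.....F
......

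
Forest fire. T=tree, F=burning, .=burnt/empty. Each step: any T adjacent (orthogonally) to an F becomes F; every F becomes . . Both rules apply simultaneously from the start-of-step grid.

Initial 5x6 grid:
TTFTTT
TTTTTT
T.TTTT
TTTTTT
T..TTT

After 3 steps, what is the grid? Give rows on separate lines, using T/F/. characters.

Step 1: 3 trees catch fire, 1 burn out
  TF.FTT
  TTFTTT
  T.TTTT
  TTTTTT
  T..TTT
Step 2: 5 trees catch fire, 3 burn out
  F...FT
  TF.FTT
  T.FTTT
  TTTTTT
  T..TTT
Step 3: 5 trees catch fire, 5 burn out
  .....F
  F...FT
  T..FTT
  TTFTTT
  T..TTT

.....F
F...FT
T..FTT
TTFTTT
T..TTT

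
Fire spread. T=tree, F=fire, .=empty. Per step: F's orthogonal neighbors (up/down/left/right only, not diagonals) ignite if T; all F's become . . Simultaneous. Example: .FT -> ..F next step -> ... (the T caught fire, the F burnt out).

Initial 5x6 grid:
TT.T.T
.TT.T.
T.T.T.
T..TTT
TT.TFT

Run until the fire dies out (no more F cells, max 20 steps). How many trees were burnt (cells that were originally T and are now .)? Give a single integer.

Answer: 7

Derivation:
Step 1: +3 fires, +1 burnt (F count now 3)
Step 2: +3 fires, +3 burnt (F count now 3)
Step 3: +1 fires, +3 burnt (F count now 1)
Step 4: +0 fires, +1 burnt (F count now 0)
Fire out after step 4
Initially T: 18, now '.': 19
Total burnt (originally-T cells now '.'): 7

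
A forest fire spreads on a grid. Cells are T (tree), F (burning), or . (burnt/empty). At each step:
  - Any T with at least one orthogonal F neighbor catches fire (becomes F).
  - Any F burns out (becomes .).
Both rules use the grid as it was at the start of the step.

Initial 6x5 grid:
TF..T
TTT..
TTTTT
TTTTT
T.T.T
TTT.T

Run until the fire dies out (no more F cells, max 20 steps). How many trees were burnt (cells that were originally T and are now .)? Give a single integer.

Step 1: +2 fires, +1 burnt (F count now 2)
Step 2: +3 fires, +2 burnt (F count now 3)
Step 3: +3 fires, +3 burnt (F count now 3)
Step 4: +3 fires, +3 burnt (F count now 3)
Step 5: +4 fires, +3 burnt (F count now 4)
Step 6: +3 fires, +4 burnt (F count now 3)
Step 7: +2 fires, +3 burnt (F count now 2)
Step 8: +1 fires, +2 burnt (F count now 1)
Step 9: +0 fires, +1 burnt (F count now 0)
Fire out after step 9
Initially T: 22, now '.': 29
Total burnt (originally-T cells now '.'): 21

Answer: 21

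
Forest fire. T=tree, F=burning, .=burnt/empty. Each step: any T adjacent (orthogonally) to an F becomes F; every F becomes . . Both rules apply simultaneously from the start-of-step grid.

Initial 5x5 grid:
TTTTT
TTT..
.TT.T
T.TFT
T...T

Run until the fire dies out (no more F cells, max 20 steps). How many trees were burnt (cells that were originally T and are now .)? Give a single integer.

Answer: 14

Derivation:
Step 1: +2 fires, +1 burnt (F count now 2)
Step 2: +3 fires, +2 burnt (F count now 3)
Step 3: +2 fires, +3 burnt (F count now 2)
Step 4: +2 fires, +2 burnt (F count now 2)
Step 5: +3 fires, +2 burnt (F count now 3)
Step 6: +2 fires, +3 burnt (F count now 2)
Step 7: +0 fires, +2 burnt (F count now 0)
Fire out after step 7
Initially T: 16, now '.': 23
Total burnt (originally-T cells now '.'): 14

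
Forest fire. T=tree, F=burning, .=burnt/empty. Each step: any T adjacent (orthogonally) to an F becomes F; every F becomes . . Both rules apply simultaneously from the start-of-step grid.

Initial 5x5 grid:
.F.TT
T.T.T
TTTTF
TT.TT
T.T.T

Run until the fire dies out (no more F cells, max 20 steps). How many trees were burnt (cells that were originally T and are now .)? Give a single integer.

Step 1: +3 fires, +2 burnt (F count now 3)
Step 2: +4 fires, +3 burnt (F count now 4)
Step 3: +3 fires, +4 burnt (F count now 3)
Step 4: +2 fires, +3 burnt (F count now 2)
Step 5: +2 fires, +2 burnt (F count now 2)
Step 6: +1 fires, +2 burnt (F count now 1)
Step 7: +0 fires, +1 burnt (F count now 0)
Fire out after step 7
Initially T: 16, now '.': 24
Total burnt (originally-T cells now '.'): 15

Answer: 15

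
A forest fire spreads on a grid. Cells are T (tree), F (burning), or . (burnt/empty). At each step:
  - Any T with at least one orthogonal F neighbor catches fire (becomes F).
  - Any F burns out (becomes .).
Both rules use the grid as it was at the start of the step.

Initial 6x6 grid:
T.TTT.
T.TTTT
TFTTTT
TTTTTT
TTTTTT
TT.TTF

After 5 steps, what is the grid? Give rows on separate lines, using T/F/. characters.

Step 1: 5 trees catch fire, 2 burn out
  T.TTT.
  T.TTTT
  F.FTTT
  TFTTTT
  TTTTTF
  TT.TF.
Step 2: 9 trees catch fire, 5 burn out
  T.TTT.
  F.FTTT
  ...FTT
  F.FTTF
  TFTTF.
  TT.F..
Step 3: 11 trees catch fire, 9 burn out
  F.FTT.
  ...FTT
  ....FF
  ...FF.
  F.FF..
  TF....
Step 4: 4 trees catch fire, 11 burn out
  ...FT.
  ....FF
  ......
  ......
  ......
  F.....
Step 5: 1 trees catch fire, 4 burn out
  ....F.
  ......
  ......
  ......
  ......
  ......

....F.
......
......
......
......
......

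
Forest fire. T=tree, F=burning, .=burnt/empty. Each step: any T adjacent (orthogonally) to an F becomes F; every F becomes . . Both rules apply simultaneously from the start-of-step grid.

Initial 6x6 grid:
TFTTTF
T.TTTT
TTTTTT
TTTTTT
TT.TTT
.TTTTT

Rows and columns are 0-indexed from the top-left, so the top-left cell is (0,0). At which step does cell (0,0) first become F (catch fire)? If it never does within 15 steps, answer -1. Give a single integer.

Step 1: cell (0,0)='F' (+4 fires, +2 burnt)
  -> target ignites at step 1
Step 2: cell (0,0)='.' (+5 fires, +4 burnt)
Step 3: cell (0,0)='.' (+5 fires, +5 burnt)
Step 4: cell (0,0)='.' (+6 fires, +5 burnt)
Step 5: cell (0,0)='.' (+5 fires, +6 burnt)
Step 6: cell (0,0)='.' (+3 fires, +5 burnt)
Step 7: cell (0,0)='.' (+2 fires, +3 burnt)
Step 8: cell (0,0)='.' (+1 fires, +2 burnt)
Step 9: cell (0,0)='.' (+0 fires, +1 burnt)
  fire out at step 9

1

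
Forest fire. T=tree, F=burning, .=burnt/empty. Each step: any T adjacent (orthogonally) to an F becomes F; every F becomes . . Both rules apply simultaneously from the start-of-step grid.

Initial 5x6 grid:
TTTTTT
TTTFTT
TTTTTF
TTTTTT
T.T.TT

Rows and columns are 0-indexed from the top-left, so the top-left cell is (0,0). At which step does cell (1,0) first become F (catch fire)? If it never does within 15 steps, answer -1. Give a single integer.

Step 1: cell (1,0)='T' (+7 fires, +2 burnt)
Step 2: cell (1,0)='T' (+8 fires, +7 burnt)
Step 3: cell (1,0)='F' (+5 fires, +8 burnt)
  -> target ignites at step 3
Step 4: cell (1,0)='.' (+4 fires, +5 burnt)
Step 5: cell (1,0)='.' (+1 fires, +4 burnt)
Step 6: cell (1,0)='.' (+1 fires, +1 burnt)
Step 7: cell (1,0)='.' (+0 fires, +1 burnt)
  fire out at step 7

3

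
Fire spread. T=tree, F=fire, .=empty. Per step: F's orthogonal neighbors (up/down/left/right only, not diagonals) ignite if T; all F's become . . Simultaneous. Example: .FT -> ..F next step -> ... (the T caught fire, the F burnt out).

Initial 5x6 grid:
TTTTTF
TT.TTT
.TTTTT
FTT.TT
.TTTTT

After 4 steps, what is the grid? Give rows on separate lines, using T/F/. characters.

Step 1: 3 trees catch fire, 2 burn out
  TTTTF.
  TT.TTF
  .TTTTT
  .FT.TT
  .TTTTT
Step 2: 6 trees catch fire, 3 burn out
  TTTF..
  TT.TF.
  .FTTTF
  ..F.TT
  .FTTTT
Step 3: 7 trees catch fire, 6 burn out
  TTF...
  TF.F..
  ..FTF.
  ....TF
  ..FTTT
Step 4: 6 trees catch fire, 7 burn out
  TF....
  F.....
  ...F..
  ....F.
  ...FTF

TF....
F.....
...F..
....F.
...FTF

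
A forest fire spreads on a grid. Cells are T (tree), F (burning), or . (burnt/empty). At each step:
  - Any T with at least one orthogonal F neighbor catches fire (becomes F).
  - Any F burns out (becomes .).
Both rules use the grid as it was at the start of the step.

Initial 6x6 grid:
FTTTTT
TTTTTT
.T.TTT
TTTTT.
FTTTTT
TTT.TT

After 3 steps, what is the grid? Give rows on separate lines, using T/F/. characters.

Step 1: 5 trees catch fire, 2 burn out
  .FTTTT
  FTTTTT
  .T.TTT
  FTTTT.
  .FTTTT
  FTT.TT
Step 2: 5 trees catch fire, 5 burn out
  ..FTTT
  .FTTTT
  .T.TTT
  .FTTT.
  ..FTTT
  .FT.TT
Step 3: 6 trees catch fire, 5 burn out
  ...FTT
  ..FTTT
  .F.TTT
  ..FTT.
  ...FTT
  ..F.TT

...FTT
..FTTT
.F.TTT
..FTT.
...FTT
..F.TT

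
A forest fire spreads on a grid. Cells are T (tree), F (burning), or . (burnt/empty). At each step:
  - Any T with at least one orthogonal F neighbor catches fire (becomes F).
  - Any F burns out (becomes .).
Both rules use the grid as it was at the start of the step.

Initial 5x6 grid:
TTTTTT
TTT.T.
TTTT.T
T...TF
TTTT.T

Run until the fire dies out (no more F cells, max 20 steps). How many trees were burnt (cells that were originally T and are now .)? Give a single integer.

Step 1: +3 fires, +1 burnt (F count now 3)
Step 2: +0 fires, +3 burnt (F count now 0)
Fire out after step 2
Initially T: 22, now '.': 11
Total burnt (originally-T cells now '.'): 3

Answer: 3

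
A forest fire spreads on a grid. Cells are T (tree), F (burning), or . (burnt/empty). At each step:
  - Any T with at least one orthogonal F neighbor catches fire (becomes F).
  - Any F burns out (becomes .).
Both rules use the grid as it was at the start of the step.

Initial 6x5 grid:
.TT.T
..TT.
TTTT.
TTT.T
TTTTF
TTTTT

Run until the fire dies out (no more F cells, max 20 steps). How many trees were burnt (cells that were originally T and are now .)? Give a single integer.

Step 1: +3 fires, +1 burnt (F count now 3)
Step 2: +2 fires, +3 burnt (F count now 2)
Step 3: +3 fires, +2 burnt (F count now 3)
Step 4: +4 fires, +3 burnt (F count now 4)
Step 5: +5 fires, +4 burnt (F count now 5)
Step 6: +3 fires, +5 burnt (F count now 3)
Step 7: +1 fires, +3 burnt (F count now 1)
Step 8: +0 fires, +1 burnt (F count now 0)
Fire out after step 8
Initially T: 22, now '.': 29
Total burnt (originally-T cells now '.'): 21

Answer: 21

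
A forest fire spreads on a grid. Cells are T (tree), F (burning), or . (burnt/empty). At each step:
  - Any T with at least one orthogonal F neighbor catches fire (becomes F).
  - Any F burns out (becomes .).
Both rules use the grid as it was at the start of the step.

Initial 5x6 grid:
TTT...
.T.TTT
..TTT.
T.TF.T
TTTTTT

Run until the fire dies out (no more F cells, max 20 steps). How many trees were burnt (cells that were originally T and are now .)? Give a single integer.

Answer: 15

Derivation:
Step 1: +3 fires, +1 burnt (F count now 3)
Step 2: +5 fires, +3 burnt (F count now 5)
Step 3: +3 fires, +5 burnt (F count now 3)
Step 4: +3 fires, +3 burnt (F count now 3)
Step 5: +1 fires, +3 burnt (F count now 1)
Step 6: +0 fires, +1 burnt (F count now 0)
Fire out after step 6
Initially T: 19, now '.': 26
Total burnt (originally-T cells now '.'): 15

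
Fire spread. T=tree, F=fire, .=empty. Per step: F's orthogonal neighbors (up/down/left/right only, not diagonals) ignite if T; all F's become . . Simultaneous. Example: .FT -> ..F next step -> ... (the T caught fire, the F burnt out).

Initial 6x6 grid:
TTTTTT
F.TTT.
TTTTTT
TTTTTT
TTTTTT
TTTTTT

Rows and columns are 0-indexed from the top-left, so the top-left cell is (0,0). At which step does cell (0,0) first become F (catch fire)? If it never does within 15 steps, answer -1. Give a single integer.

Step 1: cell (0,0)='F' (+2 fires, +1 burnt)
  -> target ignites at step 1
Step 2: cell (0,0)='.' (+3 fires, +2 burnt)
Step 3: cell (0,0)='.' (+4 fires, +3 burnt)
Step 4: cell (0,0)='.' (+6 fires, +4 burnt)
Step 5: cell (0,0)='.' (+6 fires, +6 burnt)
Step 6: cell (0,0)='.' (+6 fires, +6 burnt)
Step 7: cell (0,0)='.' (+3 fires, +6 burnt)
Step 8: cell (0,0)='.' (+2 fires, +3 burnt)
Step 9: cell (0,0)='.' (+1 fires, +2 burnt)
Step 10: cell (0,0)='.' (+0 fires, +1 burnt)
  fire out at step 10

1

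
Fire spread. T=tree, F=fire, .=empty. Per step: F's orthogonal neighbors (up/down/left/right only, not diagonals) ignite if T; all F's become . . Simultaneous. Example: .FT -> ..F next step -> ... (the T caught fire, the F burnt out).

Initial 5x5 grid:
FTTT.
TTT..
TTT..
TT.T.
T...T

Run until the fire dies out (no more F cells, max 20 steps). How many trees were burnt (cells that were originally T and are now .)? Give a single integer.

Answer: 12

Derivation:
Step 1: +2 fires, +1 burnt (F count now 2)
Step 2: +3 fires, +2 burnt (F count now 3)
Step 3: +4 fires, +3 burnt (F count now 4)
Step 4: +3 fires, +4 burnt (F count now 3)
Step 5: +0 fires, +3 burnt (F count now 0)
Fire out after step 5
Initially T: 14, now '.': 23
Total burnt (originally-T cells now '.'): 12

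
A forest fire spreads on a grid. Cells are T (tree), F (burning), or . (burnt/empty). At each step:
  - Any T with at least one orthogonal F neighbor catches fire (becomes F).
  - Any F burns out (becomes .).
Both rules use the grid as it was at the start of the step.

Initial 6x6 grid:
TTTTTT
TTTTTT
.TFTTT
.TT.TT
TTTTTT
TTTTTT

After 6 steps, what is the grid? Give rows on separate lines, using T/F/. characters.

Step 1: 4 trees catch fire, 1 burn out
  TTTTTT
  TTFTTT
  .F.FTT
  .TF.TT
  TTTTTT
  TTTTTT
Step 2: 6 trees catch fire, 4 burn out
  TTFTTT
  TF.FTT
  ....FT
  .F..TT
  TTFTTT
  TTTTTT
Step 3: 9 trees catch fire, 6 burn out
  TF.FTT
  F...FT
  .....F
  ....FT
  TF.FTT
  TTFTTT
Step 4: 8 trees catch fire, 9 burn out
  F...FT
  .....F
  ......
  .....F
  F...FT
  TF.FTT
Step 5: 4 trees catch fire, 8 burn out
  .....F
  ......
  ......
  ......
  .....F
  F...FT
Step 6: 1 trees catch fire, 4 burn out
  ......
  ......
  ......
  ......
  ......
  .....F

......
......
......
......
......
.....F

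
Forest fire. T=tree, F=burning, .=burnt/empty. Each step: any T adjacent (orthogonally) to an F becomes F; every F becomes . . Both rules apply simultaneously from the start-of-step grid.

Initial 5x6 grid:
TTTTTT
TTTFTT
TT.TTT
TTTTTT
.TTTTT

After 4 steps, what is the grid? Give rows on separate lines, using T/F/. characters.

Step 1: 4 trees catch fire, 1 burn out
  TTTFTT
  TTF.FT
  TT.FTT
  TTTTTT
  .TTTTT
Step 2: 6 trees catch fire, 4 burn out
  TTF.FT
  TF...F
  TT..FT
  TTTFTT
  .TTTTT
Step 3: 8 trees catch fire, 6 burn out
  TF...F
  F.....
  TF...F
  TTF.FT
  .TTFTT
Step 4: 6 trees catch fire, 8 burn out
  F.....
  ......
  F.....
  TF...F
  .TF.FT

F.....
......
F.....
TF...F
.TF.FT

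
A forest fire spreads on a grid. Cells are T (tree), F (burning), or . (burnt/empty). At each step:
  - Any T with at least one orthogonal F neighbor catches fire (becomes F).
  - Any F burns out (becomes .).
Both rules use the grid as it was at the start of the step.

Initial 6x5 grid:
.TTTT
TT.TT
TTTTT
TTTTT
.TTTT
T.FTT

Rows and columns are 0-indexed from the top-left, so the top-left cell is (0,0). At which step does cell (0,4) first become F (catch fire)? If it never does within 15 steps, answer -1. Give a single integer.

Step 1: cell (0,4)='T' (+2 fires, +1 burnt)
Step 2: cell (0,4)='T' (+4 fires, +2 burnt)
Step 3: cell (0,4)='T' (+4 fires, +4 burnt)
Step 4: cell (0,4)='T' (+4 fires, +4 burnt)
Step 5: cell (0,4)='T' (+4 fires, +4 burnt)
Step 6: cell (0,4)='T' (+4 fires, +4 burnt)
Step 7: cell (0,4)='F' (+2 fires, +4 burnt)
  -> target ignites at step 7
Step 8: cell (0,4)='.' (+0 fires, +2 burnt)
  fire out at step 8

7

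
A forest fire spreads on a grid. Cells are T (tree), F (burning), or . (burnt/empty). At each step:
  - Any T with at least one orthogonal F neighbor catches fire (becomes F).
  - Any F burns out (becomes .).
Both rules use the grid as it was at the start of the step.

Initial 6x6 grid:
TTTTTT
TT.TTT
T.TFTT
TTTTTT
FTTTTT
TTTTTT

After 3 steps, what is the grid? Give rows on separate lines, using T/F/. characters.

Step 1: 7 trees catch fire, 2 burn out
  TTTTTT
  TT.FTT
  T.F.FT
  FTTFTT
  .FTTTT
  FTTTTT
Step 2: 10 trees catch fire, 7 burn out
  TTTFTT
  TT..FT
  F....F
  .FF.FT
  ..FFTT
  .FTTTT
Step 3: 8 trees catch fire, 10 burn out
  TTF.FT
  FT...F
  ......
  .....F
  ....FT
  ..FFTT

TTF.FT
FT...F
......
.....F
....FT
..FFTT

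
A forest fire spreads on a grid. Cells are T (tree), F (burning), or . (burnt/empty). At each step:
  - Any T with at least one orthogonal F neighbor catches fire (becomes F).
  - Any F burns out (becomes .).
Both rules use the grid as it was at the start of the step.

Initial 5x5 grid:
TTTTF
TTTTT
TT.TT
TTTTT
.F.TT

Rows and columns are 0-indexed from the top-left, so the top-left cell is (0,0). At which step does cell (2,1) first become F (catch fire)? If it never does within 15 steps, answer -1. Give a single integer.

Step 1: cell (2,1)='T' (+3 fires, +2 burnt)
Step 2: cell (2,1)='F' (+6 fires, +3 burnt)
  -> target ignites at step 2
Step 3: cell (2,1)='.' (+7 fires, +6 burnt)
Step 4: cell (2,1)='.' (+4 fires, +7 burnt)
Step 5: cell (2,1)='.' (+0 fires, +4 burnt)
  fire out at step 5

2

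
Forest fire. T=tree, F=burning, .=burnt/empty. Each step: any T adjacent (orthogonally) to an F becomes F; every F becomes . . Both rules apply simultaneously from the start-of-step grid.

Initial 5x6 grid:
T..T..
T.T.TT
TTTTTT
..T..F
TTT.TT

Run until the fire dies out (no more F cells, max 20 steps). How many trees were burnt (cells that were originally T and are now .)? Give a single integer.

Answer: 17

Derivation:
Step 1: +2 fires, +1 burnt (F count now 2)
Step 2: +3 fires, +2 burnt (F count now 3)
Step 3: +2 fires, +3 burnt (F count now 2)
Step 4: +1 fires, +2 burnt (F count now 1)
Step 5: +3 fires, +1 burnt (F count now 3)
Step 6: +2 fires, +3 burnt (F count now 2)
Step 7: +2 fires, +2 burnt (F count now 2)
Step 8: +2 fires, +2 burnt (F count now 2)
Step 9: +0 fires, +2 burnt (F count now 0)
Fire out after step 9
Initially T: 18, now '.': 29
Total burnt (originally-T cells now '.'): 17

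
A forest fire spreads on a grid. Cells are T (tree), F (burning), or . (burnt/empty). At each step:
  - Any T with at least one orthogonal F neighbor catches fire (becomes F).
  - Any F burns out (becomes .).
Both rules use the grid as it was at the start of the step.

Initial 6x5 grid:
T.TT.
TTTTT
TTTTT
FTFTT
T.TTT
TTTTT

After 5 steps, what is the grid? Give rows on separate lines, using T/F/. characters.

Step 1: 6 trees catch fire, 2 burn out
  T.TT.
  TTTTT
  FTFTT
  .F.FT
  F.FTT
  TTTTT
Step 2: 8 trees catch fire, 6 burn out
  T.TT.
  FTFTT
  .F.FT
  ....F
  ...FT
  FTFTT
Step 3: 8 trees catch fire, 8 burn out
  F.FT.
  .F.FT
  ....F
  .....
  ....F
  .F.FT
Step 4: 3 trees catch fire, 8 burn out
  ...F.
  ....F
  .....
  .....
  .....
  ....F
Step 5: 0 trees catch fire, 3 burn out
  .....
  .....
  .....
  .....
  .....
  .....

.....
.....
.....
.....
.....
.....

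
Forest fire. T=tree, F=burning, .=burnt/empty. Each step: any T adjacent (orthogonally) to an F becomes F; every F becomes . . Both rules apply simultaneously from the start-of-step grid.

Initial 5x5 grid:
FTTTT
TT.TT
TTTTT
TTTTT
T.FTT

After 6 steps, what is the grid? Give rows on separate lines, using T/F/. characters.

Step 1: 4 trees catch fire, 2 burn out
  .FTTT
  FT.TT
  TTTTT
  TTFTT
  T..FT
Step 2: 7 trees catch fire, 4 burn out
  ..FTT
  .F.TT
  FTFTT
  TF.FT
  T...F
Step 3: 5 trees catch fire, 7 burn out
  ...FT
  ...TT
  .F.FT
  F...F
  T....
Step 4: 4 trees catch fire, 5 burn out
  ....F
  ...FT
  ....F
  .....
  F....
Step 5: 1 trees catch fire, 4 burn out
  .....
  ....F
  .....
  .....
  .....
Step 6: 0 trees catch fire, 1 burn out
  .....
  .....
  .....
  .....
  .....

.....
.....
.....
.....
.....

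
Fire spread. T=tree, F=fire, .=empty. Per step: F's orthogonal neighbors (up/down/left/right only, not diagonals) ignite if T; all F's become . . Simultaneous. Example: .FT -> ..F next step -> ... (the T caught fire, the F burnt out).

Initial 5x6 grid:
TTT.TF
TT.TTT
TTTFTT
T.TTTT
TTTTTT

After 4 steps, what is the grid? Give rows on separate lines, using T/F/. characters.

Step 1: 6 trees catch fire, 2 burn out
  TTT.F.
  TT.FTF
  TTF.FT
  T.TFTT
  TTTTTT
Step 2: 6 trees catch fire, 6 burn out
  TTT...
  TT..F.
  TF...F
  T.F.FT
  TTTFTT
Step 3: 5 trees catch fire, 6 burn out
  TTT...
  TF....
  F.....
  T....F
  TTF.FT
Step 4: 5 trees catch fire, 5 burn out
  TFT...
  F.....
  ......
  F.....
  TF...F

TFT...
F.....
......
F.....
TF...F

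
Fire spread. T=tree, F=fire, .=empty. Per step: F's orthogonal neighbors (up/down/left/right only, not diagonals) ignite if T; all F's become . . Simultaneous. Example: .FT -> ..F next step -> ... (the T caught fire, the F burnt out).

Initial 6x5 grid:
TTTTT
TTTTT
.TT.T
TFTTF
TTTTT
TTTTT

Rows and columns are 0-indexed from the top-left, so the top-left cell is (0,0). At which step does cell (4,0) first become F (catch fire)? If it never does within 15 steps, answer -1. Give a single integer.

Step 1: cell (4,0)='T' (+7 fires, +2 burnt)
Step 2: cell (4,0)='F' (+8 fires, +7 burnt)
  -> target ignites at step 2
Step 3: cell (4,0)='.' (+8 fires, +8 burnt)
Step 4: cell (4,0)='.' (+3 fires, +8 burnt)
Step 5: cell (4,0)='.' (+0 fires, +3 burnt)
  fire out at step 5

2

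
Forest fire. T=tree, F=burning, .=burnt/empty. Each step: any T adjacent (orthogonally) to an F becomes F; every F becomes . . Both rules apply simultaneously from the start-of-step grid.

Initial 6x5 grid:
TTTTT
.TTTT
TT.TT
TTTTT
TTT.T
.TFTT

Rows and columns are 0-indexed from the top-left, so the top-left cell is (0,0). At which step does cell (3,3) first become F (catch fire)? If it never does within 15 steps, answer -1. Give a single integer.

Step 1: cell (3,3)='T' (+3 fires, +1 burnt)
Step 2: cell (3,3)='T' (+3 fires, +3 burnt)
Step 3: cell (3,3)='F' (+4 fires, +3 burnt)
  -> target ignites at step 3
Step 4: cell (3,3)='.' (+4 fires, +4 burnt)
Step 5: cell (3,3)='.' (+4 fires, +4 burnt)
Step 6: cell (3,3)='.' (+4 fires, +4 burnt)
Step 7: cell (3,3)='.' (+3 fires, +4 burnt)
Step 8: cell (3,3)='.' (+0 fires, +3 burnt)
  fire out at step 8

3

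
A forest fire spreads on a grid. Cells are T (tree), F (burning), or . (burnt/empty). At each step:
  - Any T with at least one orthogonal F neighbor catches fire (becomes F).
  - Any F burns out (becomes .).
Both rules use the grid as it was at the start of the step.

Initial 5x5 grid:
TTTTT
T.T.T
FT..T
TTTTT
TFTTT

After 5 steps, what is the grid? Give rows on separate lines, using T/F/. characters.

Step 1: 6 trees catch fire, 2 burn out
  TTTTT
  F.T.T
  .F..T
  FFTTT
  F.FTT
Step 2: 3 trees catch fire, 6 burn out
  FTTTT
  ..T.T
  ....T
  ..FTT
  ...FT
Step 3: 3 trees catch fire, 3 burn out
  .FTTT
  ..T.T
  ....T
  ...FT
  ....F
Step 4: 2 trees catch fire, 3 burn out
  ..FTT
  ..T.T
  ....T
  ....F
  .....
Step 5: 3 trees catch fire, 2 burn out
  ...FT
  ..F.T
  ....F
  .....
  .....

...FT
..F.T
....F
.....
.....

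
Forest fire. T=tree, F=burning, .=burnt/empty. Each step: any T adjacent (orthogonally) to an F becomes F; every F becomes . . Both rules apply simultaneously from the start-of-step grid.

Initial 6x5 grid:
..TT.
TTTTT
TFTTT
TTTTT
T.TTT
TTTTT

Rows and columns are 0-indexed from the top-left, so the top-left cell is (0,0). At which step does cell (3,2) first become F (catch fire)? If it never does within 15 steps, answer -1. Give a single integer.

Step 1: cell (3,2)='T' (+4 fires, +1 burnt)
Step 2: cell (3,2)='F' (+5 fires, +4 burnt)
  -> target ignites at step 2
Step 3: cell (3,2)='.' (+6 fires, +5 burnt)
Step 4: cell (3,2)='.' (+6 fires, +6 burnt)
Step 5: cell (3,2)='.' (+3 fires, +6 burnt)
Step 6: cell (3,2)='.' (+1 fires, +3 burnt)
Step 7: cell (3,2)='.' (+0 fires, +1 burnt)
  fire out at step 7

2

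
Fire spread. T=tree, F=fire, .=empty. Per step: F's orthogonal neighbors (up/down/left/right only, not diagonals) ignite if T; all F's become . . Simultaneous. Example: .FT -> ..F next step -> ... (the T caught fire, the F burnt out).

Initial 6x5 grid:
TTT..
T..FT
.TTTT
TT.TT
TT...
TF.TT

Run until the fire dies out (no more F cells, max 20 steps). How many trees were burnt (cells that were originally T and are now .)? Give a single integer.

Answer: 12

Derivation:
Step 1: +4 fires, +2 burnt (F count now 4)
Step 2: +5 fires, +4 burnt (F count now 5)
Step 3: +3 fires, +5 burnt (F count now 3)
Step 4: +0 fires, +3 burnt (F count now 0)
Fire out after step 4
Initially T: 18, now '.': 24
Total burnt (originally-T cells now '.'): 12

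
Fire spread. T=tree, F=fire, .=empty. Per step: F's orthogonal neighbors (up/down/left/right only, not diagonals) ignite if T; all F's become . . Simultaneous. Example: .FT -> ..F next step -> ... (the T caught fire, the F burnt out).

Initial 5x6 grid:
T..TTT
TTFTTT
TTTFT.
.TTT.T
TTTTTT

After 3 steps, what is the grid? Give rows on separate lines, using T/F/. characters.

Step 1: 5 trees catch fire, 2 burn out
  T..TTT
  TF.FTT
  TTF.F.
  .TTF.T
  TTTTTT
Step 2: 6 trees catch fire, 5 burn out
  T..FTT
  F...FT
  TF....
  .TF..T
  TTTFTT
Step 3: 7 trees catch fire, 6 burn out
  F...FT
  .....F
  F.....
  .F...T
  TTF.FT

F...FT
.....F
F.....
.F...T
TTF.FT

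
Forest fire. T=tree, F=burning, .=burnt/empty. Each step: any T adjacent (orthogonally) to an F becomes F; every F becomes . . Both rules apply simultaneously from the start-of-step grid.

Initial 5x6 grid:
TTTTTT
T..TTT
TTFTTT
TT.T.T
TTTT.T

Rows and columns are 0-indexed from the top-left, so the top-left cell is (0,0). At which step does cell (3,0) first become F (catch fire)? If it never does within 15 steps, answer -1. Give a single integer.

Step 1: cell (3,0)='T' (+2 fires, +1 burnt)
Step 2: cell (3,0)='T' (+5 fires, +2 burnt)
Step 3: cell (3,0)='F' (+7 fires, +5 burnt)
  -> target ignites at step 3
Step 4: cell (3,0)='.' (+7 fires, +7 burnt)
Step 5: cell (3,0)='.' (+3 fires, +7 burnt)
Step 6: cell (3,0)='.' (+0 fires, +3 burnt)
  fire out at step 6

3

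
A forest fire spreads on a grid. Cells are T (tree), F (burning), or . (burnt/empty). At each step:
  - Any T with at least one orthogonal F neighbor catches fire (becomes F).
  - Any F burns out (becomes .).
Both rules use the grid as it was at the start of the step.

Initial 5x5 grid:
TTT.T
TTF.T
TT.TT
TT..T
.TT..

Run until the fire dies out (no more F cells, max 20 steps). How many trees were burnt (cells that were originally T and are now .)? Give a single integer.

Step 1: +2 fires, +1 burnt (F count now 2)
Step 2: +3 fires, +2 burnt (F count now 3)
Step 3: +3 fires, +3 burnt (F count now 3)
Step 4: +2 fires, +3 burnt (F count now 2)
Step 5: +1 fires, +2 burnt (F count now 1)
Step 6: +0 fires, +1 burnt (F count now 0)
Fire out after step 6
Initially T: 16, now '.': 20
Total burnt (originally-T cells now '.'): 11

Answer: 11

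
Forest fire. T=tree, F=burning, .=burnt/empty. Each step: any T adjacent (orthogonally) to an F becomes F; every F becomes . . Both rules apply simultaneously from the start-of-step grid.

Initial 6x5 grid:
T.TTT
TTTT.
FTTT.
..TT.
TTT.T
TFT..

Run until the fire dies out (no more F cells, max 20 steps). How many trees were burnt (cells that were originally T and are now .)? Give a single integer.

Step 1: +5 fires, +2 burnt (F count now 5)
Step 2: +5 fires, +5 burnt (F count now 5)
Step 3: +3 fires, +5 burnt (F count now 3)
Step 4: +3 fires, +3 burnt (F count now 3)
Step 5: +1 fires, +3 burnt (F count now 1)
Step 6: +1 fires, +1 burnt (F count now 1)
Step 7: +0 fires, +1 burnt (F count now 0)
Fire out after step 7
Initially T: 19, now '.': 29
Total burnt (originally-T cells now '.'): 18

Answer: 18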